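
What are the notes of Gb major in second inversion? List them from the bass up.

Spelling Gb major: Gb–Bb–Db. In second inversion the fifth is bass, giving Db, Gb, Bb from the bottom.

Db, Gb, Bb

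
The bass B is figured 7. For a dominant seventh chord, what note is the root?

B

The figures 7 mean the root of the chord is in the bass. If B is the root of a dominant seventh chord, the root is B (chord tones B–D#–F#–A).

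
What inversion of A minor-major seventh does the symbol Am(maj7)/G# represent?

Am(maj7)/G# means A minor-major seventh with G# in the bass. G# is the seventh of A minor-major seventh (A–C–E–G#), so this is third inversion.

third inversion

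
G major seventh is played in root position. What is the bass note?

In root position the root is lowest. For G major seventh (G–B–D–F#) that is G.

G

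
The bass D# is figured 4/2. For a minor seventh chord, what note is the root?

E#

The figures 4/2 mean the seventh of the chord is in the bass. If D# is the seventh of a minor seventh chord, the root is E# (chord tones E#–G#–B#–D#).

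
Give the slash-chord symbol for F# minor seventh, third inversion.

Third inversion of F# minor seventh has the seventh (E) in the bass. As a slash chord: F#m7/E.

F#m7/E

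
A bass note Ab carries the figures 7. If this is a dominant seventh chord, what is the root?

Ab

The figures 7 mean the root of the chord is in the bass. If Ab is the root of a dominant seventh chord, the root is Ab (chord tones Ab–C–Eb–Gb).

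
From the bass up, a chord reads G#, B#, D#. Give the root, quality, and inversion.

G# major, root position

Reducing to letter names: G#, B#, D#. These stack in thirds as G#–B#–D# — a G# major triad.
With the root (G#) in the bass, the chord is in root position (figured bass 5/3).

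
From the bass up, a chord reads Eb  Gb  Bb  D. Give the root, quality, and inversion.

The distinct note names are Eb, Gb, Bb, D. Stacked in thirds they read Eb–Gb–Bb–D, which is a minor-major seventh chord on Eb.
With the root (Eb) in the bass, the chord is in root position (figured bass 7).

Eb minor-major seventh, root position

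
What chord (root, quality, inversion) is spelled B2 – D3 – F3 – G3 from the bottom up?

G dominant seventh, first inversion

The pitch classes B, D, F, G arrange in thirds as G–B–D–F: a G dominant seventh chord.
With the third (B) in the bass, the chord is in first inversion (figured bass 6/5).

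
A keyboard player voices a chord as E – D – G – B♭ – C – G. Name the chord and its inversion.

The distinct note names are E, D, G, Bb, C. Stacked in thirds they read C–E–G–Bb–D, which is a dominant ninth chord on C.
With the third (E) in the bass, the chord is in first inversion.

C dominant ninth, first inversion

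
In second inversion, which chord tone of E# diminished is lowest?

In second inversion the fifth is lowest. For E# diminished (E#–G#–B) that is B.

B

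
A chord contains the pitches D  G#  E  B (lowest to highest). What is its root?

E

D, G#, E, B are the tones of an E dominant seventh chord (E–G#–B–D), making E the root.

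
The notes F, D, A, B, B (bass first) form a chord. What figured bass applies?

4/3

The notes F, D, A, B stack in thirds as B–D–F–A — a B half-diminished seventh chord. The bass F is the fifth, so this is second inversion: figured 4/3.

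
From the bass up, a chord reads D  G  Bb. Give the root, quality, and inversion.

The pitch classes D, G, Bb arrange in thirds as G–Bb–D: a G minor triad.
D is the fifth of G minor; fifth in the bass means second inversion (figured bass 6/4).

G minor, second inversion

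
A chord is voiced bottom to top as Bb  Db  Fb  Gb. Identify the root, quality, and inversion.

Gb dominant seventh, first inversion

Reducing to letter names: Bb, Db, Fb, Gb. These stack in thirds as Gb–Bb–Db–Fb — a Gb dominant seventh chord.
Bb is the third of Gb dominant seventh; third in the bass means first inversion (figured bass 6/5).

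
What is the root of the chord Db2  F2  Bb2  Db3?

Reordering Db, F, Bb into stacked thirds gives Bb–Db–F; the bottom of that stack, Bb, is the root.

Bb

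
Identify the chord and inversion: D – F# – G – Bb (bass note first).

The pitch classes D, F#, G, Bb arrange in thirds as G–Bb–D–F#: a G minor-major seventh chord.
The lowest note is D, the fifth of the chord, so this is second inversion (figured bass 4/3).

G minor-major seventh, second inversion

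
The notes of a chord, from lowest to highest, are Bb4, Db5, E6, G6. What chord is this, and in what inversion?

The distinct note names are Bb, Db, E, G. Stacked in thirds they read E–G–Bb–Db, which is a diminished seventh chord on E.
Bb is the fifth of E diminished seventh; fifth in the bass means second inversion (figured bass 4/3).

E diminished seventh, second inversion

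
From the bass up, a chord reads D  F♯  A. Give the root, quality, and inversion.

The distinct note names are D, F#, A. Stacked in thirds they read D–F#–A, which is a major triad on D.
The lowest note is D, the root of the chord, so this is root position (figured bass 5/3).

D major, root position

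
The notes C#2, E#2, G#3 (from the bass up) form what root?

The distinct letter names are C#, E#, G#. Arranged as a stack of thirds they read C#–E#–G#, so C# is the root (a C# major triad).

C#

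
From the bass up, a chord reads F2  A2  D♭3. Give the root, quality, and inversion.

Db augmented, first inversion

Reducing to letter names: F, A, Db. These stack in thirds as Db–F–A — a Db augmented triad.
F is the third of Db augmented; third in the bass means first inversion (figured bass 6).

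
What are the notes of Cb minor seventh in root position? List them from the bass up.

Cb minor seventh is Cb–Ebb–Gb–Bbb. Root position puts the root (Cb) in the bass, with the remaining tones above: Cb, Ebb, Gb, Bbb.

Cb, Ebb, Gb, Bbb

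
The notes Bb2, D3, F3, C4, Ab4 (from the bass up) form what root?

Bb

Bb, D, F, C, Ab are the tones of a Bb dominant ninth chord (Bb–D–F–Ab–C), making Bb the root.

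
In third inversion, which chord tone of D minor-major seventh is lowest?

In third inversion the seventh is lowest. For D minor-major seventh (D–F–A–C#) that is C#.

C#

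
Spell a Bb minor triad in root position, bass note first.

Bb, Db, F

The chord tones are Bb–Db–F. With the root (Bb) lowest for root position: Bb, Db, F.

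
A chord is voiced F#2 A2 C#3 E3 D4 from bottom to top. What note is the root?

D

The distinct letter names are F#, A, C#, E, D. Arranged as a stack of thirds they read D–F#–A–C#–E, so D is the root (a D major ninth chord).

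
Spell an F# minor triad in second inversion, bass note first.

C#, F#, A

The chord tones are F#–A–C#. With the fifth (C#) lowest for second inversion: C#, F#, A.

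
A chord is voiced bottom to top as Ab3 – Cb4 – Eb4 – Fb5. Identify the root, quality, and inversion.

The pitch classes Ab, Cb, Eb, Fb arrange in thirds as Fb–Ab–Cb–Eb: an Fb major seventh chord.
With the third (Ab) in the bass, the chord is in first inversion (figured bass 6/5).

Fb major seventh, first inversion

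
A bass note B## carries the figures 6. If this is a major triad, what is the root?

G##

The figures 6 mean the third of the chord is in the bass. If B## is the third of a major triad, the root is G## (chord tones G##–B##–D##).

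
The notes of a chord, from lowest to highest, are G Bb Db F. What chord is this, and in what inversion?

G half-diminished seventh, root position

The distinct note names are G, Bb, Db, F. Stacked in thirds they read G–Bb–Db–F, which is a half-diminished seventh chord on G.
With the root (G) in the bass, the chord is in root position (figured bass 7).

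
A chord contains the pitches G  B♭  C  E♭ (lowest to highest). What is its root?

G, Bb, C, Eb are the tones of a C minor seventh chord (C–Eb–G–Bb), making C the root.

C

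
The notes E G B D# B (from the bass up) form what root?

The distinct letter names are E, G, B, D#. Arranged as a stack of thirds they read E–G–B–D#, so E is the root (an E minor-major seventh chord).

E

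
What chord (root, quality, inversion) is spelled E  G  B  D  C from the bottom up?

The distinct note names are E, G, B, D, C. Stacked in thirds they read C–E–G–B–D, which is a major ninth chord on C.
With the third (E) in the bass, the chord is in first inversion.

C major ninth, first inversion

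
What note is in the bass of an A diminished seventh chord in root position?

In root position the root is lowest. For A diminished seventh (A–C–Eb–Gb) that is A.

A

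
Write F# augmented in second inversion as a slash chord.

Second inversion of F# augmented has the fifth (C##) in the bass. As a slash chord: F#aug/C##.

F#aug/C##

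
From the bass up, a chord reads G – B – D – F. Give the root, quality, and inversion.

G dominant seventh, root position

The distinct note names are G, B, D, F. Stacked in thirds they read G–B–D–F, which is a dominant seventh chord on G.
The lowest note is G, the root of the chord, so this is root position (figured bass 7).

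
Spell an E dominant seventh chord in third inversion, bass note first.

D, E, G#, B

The chord tones are E–G#–B–D. With the seventh (D) lowest for third inversion: D, E, G#, B.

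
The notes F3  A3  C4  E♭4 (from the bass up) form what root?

F

Reordering F, A, C, Eb into stacked thirds gives F–A–C–Eb; the bottom of that stack, F, is the root.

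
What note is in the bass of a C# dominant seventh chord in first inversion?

In first inversion the third is lowest. For C# dominant seventh (C#–E#–G#–B) that is E#.

E#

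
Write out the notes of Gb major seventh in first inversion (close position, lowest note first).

The chord tones are Gb–Bb–Db–F. With the third (Bb) lowest for first inversion: Bb, Db, F, Gb.

Bb, Db, F, Gb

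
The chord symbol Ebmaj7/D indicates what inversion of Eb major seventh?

Ebmaj7/D means Eb major seventh with D in the bass. D is the seventh of Eb major seventh (Eb–G–Bb–D), so this is third inversion.

third inversion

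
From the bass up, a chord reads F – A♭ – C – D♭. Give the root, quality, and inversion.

Reducing to letter names: F, Ab, C, Db. These stack in thirds as Db–F–Ab–C — a Db major seventh chord.
The lowest note is F, the third of the chord, so this is first inversion (figured bass 6/5).

Db major seventh, first inversion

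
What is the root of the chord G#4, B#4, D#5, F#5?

G#

Reordering G#, B#, D#, F# into stacked thirds gives G#–B#–D#–F#; the bottom of that stack, G#, is the root.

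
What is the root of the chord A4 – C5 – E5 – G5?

Reordering A, C, E, G into stacked thirds gives A–C–E–G; the bottom of that stack, A, is the root.

A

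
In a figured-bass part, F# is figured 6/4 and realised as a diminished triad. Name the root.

B#

The figures 6/4 mean the fifth of the chord is in the bass. If F# is the fifth of a diminished triad, the root is B# (chord tones B#–D#–F#).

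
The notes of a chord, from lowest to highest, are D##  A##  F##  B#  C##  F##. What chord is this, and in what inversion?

The pitch classes D##, A##, F##, B#, C## arrange in thirds as B#–D##–F##–A##–C##: a B# major ninth chord.
With the third (D##) in the bass, the chord is in first inversion.

B# major ninth, first inversion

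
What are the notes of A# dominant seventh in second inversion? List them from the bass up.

E#, G#, A#, C##

A# dominant seventh is A#–C##–E#–G#. Second inversion puts the fifth (E#) in the bass, with the remaining tones above: E#, G#, A#, C##.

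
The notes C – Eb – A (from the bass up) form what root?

C, Eb, A are the tones of an A diminished triad (A–C–Eb), making A the root.

A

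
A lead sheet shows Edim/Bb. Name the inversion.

Edim/Bb means E diminished with Bb in the bass. Bb is the fifth of E diminished (E–G–Bb), so this is second inversion.

second inversion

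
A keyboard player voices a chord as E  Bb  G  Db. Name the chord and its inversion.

E diminished seventh, root position

The distinct note names are E, Bb, G, Db. Stacked in thirds they read E–G–Bb–Db, which is a diminished seventh chord on E.
With the root (E) in the bass, the chord is in root position (figured bass 7).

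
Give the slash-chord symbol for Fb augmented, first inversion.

Fbaug/Ab

First inversion of Fb augmented has the third (Ab) in the bass. As a slash chord: Fbaug/Ab.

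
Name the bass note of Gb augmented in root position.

In root position the root is lowest. For Gb augmented (Gb–Bb–D) that is Gb.

Gb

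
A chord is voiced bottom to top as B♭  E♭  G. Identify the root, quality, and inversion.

The pitch classes Bb, Eb, G arrange in thirds as Eb–G–Bb: an Eb major triad.
With the fifth (Bb) in the bass, the chord is in second inversion (figured bass 6/4).

Eb major, second inversion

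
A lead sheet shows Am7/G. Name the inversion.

third inversion

Am7/G means A minor seventh with G in the bass. G is the seventh of A minor seventh (A–C–E–G), so this is third inversion.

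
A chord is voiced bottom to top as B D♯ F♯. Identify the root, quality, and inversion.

B major, root position

Reducing to letter names: B, D#, F#. These stack in thirds as B–D#–F# — a B major triad.
With the root (B) in the bass, the chord is in root position (figured bass 5/3).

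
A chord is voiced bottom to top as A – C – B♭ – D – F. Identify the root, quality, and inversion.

The pitch classes A, C, Bb, D, F arrange in thirds as Bb–D–F–A–C: a Bb major ninth chord.
With the seventh (A) in the bass, the chord is in third inversion.

Bb major ninth, third inversion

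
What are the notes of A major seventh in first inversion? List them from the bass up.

The chord tones are A–C#–E–G#. With the third (C#) lowest for first inversion: C#, E, G#, A.

C#, E, G#, A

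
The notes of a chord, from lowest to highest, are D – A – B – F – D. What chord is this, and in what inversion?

B half-diminished seventh, first inversion

Reducing to letter names: D, A, B, F. These stack in thirds as B–D–F–A — a B half-diminished seventh chord.
With the third (D) in the bass, the chord is in first inversion (figured bass 6/5).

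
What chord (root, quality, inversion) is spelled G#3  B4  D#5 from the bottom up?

G# minor, root position

The distinct note names are G#, B, D#. Stacked in thirds they read G#–B–D#, which is a minor triad on G#.
The lowest note is G#, the root of the chord, so this is root position (figured bass 5/3).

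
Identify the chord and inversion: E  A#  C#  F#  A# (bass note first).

F# dominant seventh, third inversion

Reducing to letter names: E, A#, C#, F#. These stack in thirds as F#–A#–C#–E — an F# dominant seventh chord.
The lowest note is E, the seventh of the chord, so this is third inversion (figured bass 4/2).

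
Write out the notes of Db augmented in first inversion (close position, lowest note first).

Db augmented is Db–F–A. First inversion puts the third (F) in the bass, with the remaining tones above: F, A, Db.

F, A, Db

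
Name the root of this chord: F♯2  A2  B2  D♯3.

The distinct letter names are F#, A, B, D#. Arranged as a stack of thirds they read B–D#–F#–A, so B is the root (a B dominant seventh chord).

B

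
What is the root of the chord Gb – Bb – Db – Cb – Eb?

Cb

Gb, Bb, Db, Cb, Eb are the tones of a Cb major ninth chord (Cb–Eb–Gb–Bb–Db), making Cb the root.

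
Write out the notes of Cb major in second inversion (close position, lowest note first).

Spelling Cb major: Cb–Eb–Gb. In second inversion the fifth is bass, giving Gb, Cb, Eb from the bottom.

Gb, Cb, Eb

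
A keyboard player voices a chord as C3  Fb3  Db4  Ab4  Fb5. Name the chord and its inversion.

Reducing to letter names: C, Fb, Db, Ab. These stack in thirds as Db–Fb–Ab–C — a Db minor-major seventh chord.
With the seventh (C) in the bass, the chord is in third inversion (figured bass 4/2).

Db minor-major seventh, third inversion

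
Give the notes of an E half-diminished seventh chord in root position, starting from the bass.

Spelling E half-diminished seventh: E–G–Bb–D. In root position the root is bass, giving E, G, Bb, D from the bottom.

E, G, Bb, D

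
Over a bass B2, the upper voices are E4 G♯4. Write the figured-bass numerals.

The notes B, E, G# stack in thirds as E–G#–B — an E major triad. The bass B is the fifth, so this is second inversion: figured 6/4.

6/4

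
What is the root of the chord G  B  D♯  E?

G, B, D#, E are the tones of an E minor-major seventh chord (E–G–B–D#), making E the root.

E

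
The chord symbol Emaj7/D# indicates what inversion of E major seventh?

Emaj7/D# means E major seventh with D# in the bass. D# is the seventh of E major seventh (E–G#–B–D#), so this is third inversion.

third inversion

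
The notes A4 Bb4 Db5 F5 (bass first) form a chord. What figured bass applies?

4/2

The notes A, Bb, Db, F stack in thirds as Bb–Db–F–A — a Bb minor-major seventh chord. The bass A is the seventh, so this is third inversion: figured 4/2.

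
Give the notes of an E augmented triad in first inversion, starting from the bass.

G#, B#, E

The chord tones are E–G#–B#. With the third (G#) lowest for first inversion: G#, B#, E.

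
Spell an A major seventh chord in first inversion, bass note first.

C#, E, G#, A

The chord tones are A–C#–E–G#. With the third (C#) lowest for first inversion: C#, E, G#, A.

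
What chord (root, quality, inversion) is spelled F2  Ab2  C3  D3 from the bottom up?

D half-diminished seventh, first inversion

The distinct note names are F, Ab, C, D. Stacked in thirds they read D–F–Ab–C, which is a half-diminished seventh chord on D.
The lowest note is F, the third of the chord, so this is first inversion (figured bass 6/5).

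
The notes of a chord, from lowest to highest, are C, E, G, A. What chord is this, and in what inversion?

A minor seventh, first inversion

Reducing to letter names: C, E, G, A. These stack in thirds as A–C–E–G — an A minor seventh chord.
The lowest note is C, the third of the chord, so this is first inversion (figured bass 6/5).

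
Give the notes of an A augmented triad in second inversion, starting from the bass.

The chord tones are A–C#–E#. With the fifth (E#) lowest for second inversion: E#, A, C#.

E#, A, C#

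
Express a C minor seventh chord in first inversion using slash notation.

Cm7/Eb

First inversion of C minor seventh has the third (Eb) in the bass. As a slash chord: Cm7/Eb.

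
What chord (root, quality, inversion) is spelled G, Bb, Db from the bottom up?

The pitch classes G, Bb, Db arrange in thirds as G–Bb–Db: a G diminished triad.
The lowest note is G, the root of the chord, so this is root position (figured bass 5/3).

G diminished, root position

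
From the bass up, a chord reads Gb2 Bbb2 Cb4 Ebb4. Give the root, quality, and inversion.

Cb minor seventh, second inversion

Reducing to letter names: Gb, Bbb, Cb, Ebb. These stack in thirds as Cb–Ebb–Gb–Bbb — a Cb minor seventh chord.
The lowest note is Gb, the fifth of the chord, so this is second inversion (figured bass 4/3).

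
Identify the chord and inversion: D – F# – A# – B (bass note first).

Reducing to letter names: D, F#, A#, B. These stack in thirds as B–D–F#–A# — a B minor-major seventh chord.
The lowest note is D, the third of the chord, so this is first inversion (figured bass 6/5).

B minor-major seventh, first inversion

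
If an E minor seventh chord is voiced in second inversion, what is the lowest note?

The fifth of E minor seventh (E–G–B–D) is B; that is the bass in second inversion.

B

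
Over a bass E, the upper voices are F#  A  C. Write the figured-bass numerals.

4/2

The notes E, F#, A, C stack in thirds as F#–A–C–E — an F# half-diminished seventh chord. The bass E is the seventh, so this is third inversion: figured 4/2.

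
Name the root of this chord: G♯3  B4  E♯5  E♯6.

E#

The distinct letter names are G#, B, E#. Arranged as a stack of thirds they read E#–G#–B, so E# is the root (an E# diminished triad).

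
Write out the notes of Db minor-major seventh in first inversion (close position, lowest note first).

Db minor-major seventh is Db–Fb–Ab–C. First inversion puts the third (Fb) in the bass, with the remaining tones above: Fb, Ab, C, Db.

Fb, Ab, C, Db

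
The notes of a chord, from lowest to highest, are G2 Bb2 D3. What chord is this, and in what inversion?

G minor, root position

The distinct note names are G, Bb, D. Stacked in thirds they read G–Bb–D, which is a minor triad on G.
The lowest note is G, the root of the chord, so this is root position (figured bass 5/3).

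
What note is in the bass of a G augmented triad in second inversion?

The fifth of G augmented (G–B–D#) is D#; that is the bass in second inversion.

D#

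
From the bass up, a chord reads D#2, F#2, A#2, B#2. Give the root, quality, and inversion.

B# half-diminished seventh, first inversion

The distinct note names are D#, F#, A#, B#. Stacked in thirds they read B#–D#–F#–A#, which is a half-diminished seventh chord on B#.
D# is the third of B# half-diminished seventh; third in the bass means first inversion (figured bass 6/5).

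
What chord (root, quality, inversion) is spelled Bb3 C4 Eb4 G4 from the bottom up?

The pitch classes Bb, C, Eb, G arrange in thirds as C–Eb–G–Bb: a C minor seventh chord.
The lowest note is Bb, the seventh of the chord, so this is third inversion (figured bass 4/2).

C minor seventh, third inversion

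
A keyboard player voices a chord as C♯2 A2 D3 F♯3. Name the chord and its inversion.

D major seventh, third inversion

The pitch classes C#, A, D, F# arrange in thirds as D–F#–A–C#: a D major seventh chord.
The lowest note is C#, the seventh of the chord, so this is third inversion (figured bass 4/2).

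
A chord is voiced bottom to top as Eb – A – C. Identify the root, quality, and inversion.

A diminished, second inversion

Reducing to letter names: Eb, A, C. These stack in thirds as A–C–Eb — an A diminished triad.
The lowest note is Eb, the fifth of the chord, so this is second inversion (figured bass 6/4).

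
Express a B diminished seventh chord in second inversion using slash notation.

Second inversion of B diminished seventh has the fifth (F) in the bass. As a slash chord: Bdim7/F.

Bdim7/F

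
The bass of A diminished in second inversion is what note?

The fifth of A diminished (A–C–Eb) is Eb; that is the bass in second inversion.

Eb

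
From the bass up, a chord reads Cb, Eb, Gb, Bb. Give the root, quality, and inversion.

Cb major seventh, root position

The distinct note names are Cb, Eb, Gb, Bb. Stacked in thirds they read Cb–Eb–Gb–Bb, which is a major seventh chord on Cb.
The lowest note is Cb, the root of the chord, so this is root position (figured bass 7).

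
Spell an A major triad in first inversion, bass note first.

A major is A–C#–E. First inversion puts the third (C#) in the bass, with the remaining tones above: C#, E, A.

C#, E, A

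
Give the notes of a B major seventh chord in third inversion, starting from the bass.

B major seventh is B–D#–F#–A#. Third inversion puts the seventh (A#) in the bass, with the remaining tones above: A#, B, D#, F#.

A#, B, D#, F#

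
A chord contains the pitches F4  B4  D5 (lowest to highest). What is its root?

F, B, D are the tones of a B diminished triad (B–D–F), making B the root.

B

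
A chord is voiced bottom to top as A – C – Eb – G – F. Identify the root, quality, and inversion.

The pitch classes A, C, Eb, G, F arrange in thirds as F–A–C–Eb–G: an F dominant ninth chord.
The lowest note is A, the third of the chord, so this is first inversion.

F dominant ninth, first inversion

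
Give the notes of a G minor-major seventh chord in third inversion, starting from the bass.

G minor-major seventh is G–Bb–D–F#. Third inversion puts the seventh (F#) in the bass, with the remaining tones above: F#, G, Bb, D.

F#, G, Bb, D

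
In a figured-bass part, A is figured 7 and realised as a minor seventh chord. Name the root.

A

The figures 7 mean the root of the chord is in the bass. If A is the root of a minor seventh chord, the root is A (chord tones A–C–E–G).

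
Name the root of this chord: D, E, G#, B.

D, E, G#, B are the tones of an E dominant seventh chord (E–G#–B–D), making E the root.

E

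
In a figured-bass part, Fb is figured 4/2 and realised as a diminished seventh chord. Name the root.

G

The figures 4/2 mean the seventh of the chord is in the bass. If Fb is the seventh of a diminished seventh chord, the root is G (chord tones G–Bb–Db–Fb).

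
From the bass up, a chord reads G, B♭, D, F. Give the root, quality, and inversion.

G minor seventh, root position

The pitch classes G, Bb, D, F arrange in thirds as G–Bb–D–F: a G minor seventh chord.
G is the root of G minor seventh; root in the bass means root position (figured bass 7).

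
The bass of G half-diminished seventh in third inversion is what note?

F

G half-diminished seventh is G–Bb–Db–F. Third inversion places the seventh in the bass: F.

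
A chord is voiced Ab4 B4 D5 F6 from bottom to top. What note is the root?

Ab, B, D, F are the tones of a B diminished seventh chord (B–D–F–Ab), making B the root.

B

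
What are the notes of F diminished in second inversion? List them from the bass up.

Cb, F, Ab

Spelling F diminished: F–Ab–Cb. In second inversion the fifth is bass, giving Cb, F, Ab from the bottom.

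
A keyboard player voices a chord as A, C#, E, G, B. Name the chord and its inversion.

A dominant ninth, root position

The pitch classes A, C#, E, G, B arrange in thirds as A–C#–E–G–B: an A dominant ninth chord.
The lowest note is A, the root of the chord, so this is root position.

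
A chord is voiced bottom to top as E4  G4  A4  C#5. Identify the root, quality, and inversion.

A dominant seventh, second inversion

Reducing to letter names: E, G, A, C#. These stack in thirds as A–C#–E–G — an A dominant seventh chord.
E is the fifth of A dominant seventh; fifth in the bass means second inversion (figured bass 4/3).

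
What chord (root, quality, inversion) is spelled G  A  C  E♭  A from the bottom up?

A half-diminished seventh, third inversion

Reducing to letter names: G, A, C, Eb. These stack in thirds as A–C–Eb–G — an A half-diminished seventh chord.
G is the seventh of A half-diminished seventh; seventh in the bass means third inversion (figured bass 4/2).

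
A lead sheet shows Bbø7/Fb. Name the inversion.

Bbø7/Fb means Bb half-diminished seventh with Fb in the bass. Fb is the fifth of Bb half-diminished seventh (Bb–Db–Fb–Ab), so this is second inversion.

second inversion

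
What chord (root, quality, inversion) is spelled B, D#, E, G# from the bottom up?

E major seventh, second inversion

The pitch classes B, D#, E, G# arrange in thirds as E–G#–B–D#: an E major seventh chord.
With the fifth (B) in the bass, the chord is in second inversion (figured bass 4/3).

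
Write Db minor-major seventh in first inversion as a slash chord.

Dbm(maj7)/Fb

First inversion of Db minor-major seventh has the third (Fb) in the bass. As a slash chord: Dbm(maj7)/Fb.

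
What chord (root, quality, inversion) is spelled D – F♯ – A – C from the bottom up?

Reducing to letter names: D, F#, A, C. These stack in thirds as D–F#–A–C — a D dominant seventh chord.
The lowest note is D, the root of the chord, so this is root position (figured bass 7).

D dominant seventh, root position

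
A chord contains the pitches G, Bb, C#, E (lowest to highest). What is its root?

Reordering G, Bb, C#, E into stacked thirds gives C#–E–G–Bb; the bottom of that stack, C#, is the root.

C#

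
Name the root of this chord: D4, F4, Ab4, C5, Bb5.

The distinct letter names are D, F, Ab, C, Bb. Arranged as a stack of thirds they read Bb–D–F–Ab–C, so Bb is the root (a Bb dominant ninth chord).

Bb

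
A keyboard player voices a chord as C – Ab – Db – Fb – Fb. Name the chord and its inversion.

The distinct note names are C, Ab, Db, Fb. Stacked in thirds they read Db–Fb–Ab–C, which is a minor-major seventh chord on Db.
C is the seventh of Db minor-major seventh; seventh in the bass means third inversion (figured bass 4/2).

Db minor-major seventh, third inversion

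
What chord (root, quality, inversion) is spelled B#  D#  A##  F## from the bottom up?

B# minor-major seventh, root position

The distinct note names are B#, D#, A##, F##. Stacked in thirds they read B#–D#–F##–A##, which is a minor-major seventh chord on B#.
B# is the root of B# minor-major seventh; root in the bass means root position (figured bass 7).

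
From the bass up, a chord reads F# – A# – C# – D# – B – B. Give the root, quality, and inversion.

The pitch classes F#, A#, C#, D#, B arrange in thirds as B–D#–F#–A#–C#: a B major ninth chord.
The lowest note is F#, the fifth of the chord, so this is second inversion.

B major ninth, second inversion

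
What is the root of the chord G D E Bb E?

The distinct letter names are G, D, E, Bb. Arranged as a stack of thirds they read E–G–Bb–D, so E is the root (an E half-diminished seventh chord).

E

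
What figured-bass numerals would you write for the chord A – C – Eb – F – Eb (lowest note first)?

6/5

The notes A, C, Eb, F stack in thirds as F–A–C–Eb — an F dominant seventh chord. The bass A is the third, so this is first inversion: figured 6/5.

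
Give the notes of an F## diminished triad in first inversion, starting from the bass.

A#, C#, F##

Spelling F## diminished: F##–A#–C#. In first inversion the third is bass, giving A#, C#, F## from the bottom.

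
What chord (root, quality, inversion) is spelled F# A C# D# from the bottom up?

The pitch classes F#, A, C#, D# arrange in thirds as D#–F#–A–C#: a D# half-diminished seventh chord.
F# is the third of D# half-diminished seventh; third in the bass means first inversion (figured bass 6/5).

D# half-diminished seventh, first inversion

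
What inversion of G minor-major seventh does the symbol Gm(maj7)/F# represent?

Gm(maj7)/F# means G minor-major seventh with F# in the bass. F# is the seventh of G minor-major seventh (G–Bb–D–F#), so this is third inversion.

third inversion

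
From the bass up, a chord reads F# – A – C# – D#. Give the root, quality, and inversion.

D# half-diminished seventh, first inversion

The pitch classes F#, A, C#, D# arrange in thirds as D#–F#–A–C#: a D# half-diminished seventh chord.
With the third (F#) in the bass, the chord is in first inversion (figured bass 6/5).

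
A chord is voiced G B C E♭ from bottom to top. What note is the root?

Reordering G, B, C, Eb into stacked thirds gives C–Eb–G–B; the bottom of that stack, C, is the root.

C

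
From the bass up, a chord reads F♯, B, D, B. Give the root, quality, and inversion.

B minor, second inversion

Reducing to letter names: F#, B, D. These stack in thirds as B–D–F# — a B minor triad.
With the fifth (F#) in the bass, the chord is in second inversion (figured bass 6/4).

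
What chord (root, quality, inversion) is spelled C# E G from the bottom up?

The pitch classes C#, E, G arrange in thirds as C#–E–G: a C# diminished triad.
The lowest note is C#, the root of the chord, so this is root position (figured bass 5/3).

C# diminished, root position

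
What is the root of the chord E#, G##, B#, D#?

E#

E#, G##, B#, D# are the tones of an E# dominant seventh chord (E#–G##–B#–D#), making E# the root.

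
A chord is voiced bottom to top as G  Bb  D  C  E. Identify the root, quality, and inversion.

Reducing to letter names: G, Bb, D, C, E. These stack in thirds as C–E–G–Bb–D — a C dominant ninth chord.
G is the fifth of C dominant ninth; fifth in the bass means second inversion.

C dominant ninth, second inversion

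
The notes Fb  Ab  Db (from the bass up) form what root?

Fb, Ab, Db are the tones of a Db minor triad (Db–Fb–Ab), making Db the root.

Db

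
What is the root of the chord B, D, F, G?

The distinct letter names are B, D, F, G. Arranged as a stack of thirds they read G–B–D–F, so G is the root (a G dominant seventh chord).

G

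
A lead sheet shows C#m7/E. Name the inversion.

first inversion

C#m7/E means C# minor seventh with E in the bass. E is the third of C# minor seventh (C#–E–G#–B), so this is first inversion.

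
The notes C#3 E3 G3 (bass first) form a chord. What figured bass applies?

5/3

The notes C#, E, G stack in thirds as C#–E–G — a C# diminished triad. The bass C# is the root, so this is root position: figured 5/3.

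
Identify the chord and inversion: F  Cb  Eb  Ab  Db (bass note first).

Reducing to letter names: F, Cb, Eb, Ab, Db. These stack in thirds as Db–F–Ab–Cb–Eb — a Db dominant ninth chord.
F is the third of Db dominant ninth; third in the bass means first inversion.

Db dominant ninth, first inversion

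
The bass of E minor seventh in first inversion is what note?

G

E minor seventh is E–G–B–D. First inversion places the third in the bass: G.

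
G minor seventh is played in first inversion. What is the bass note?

In first inversion the third is lowest. For G minor seventh (G–Bb–D–F) that is Bb.

Bb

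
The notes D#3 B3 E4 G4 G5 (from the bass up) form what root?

The distinct letter names are D#, B, E, G. Arranged as a stack of thirds they read E–G–B–D#, so E is the root (an E minor-major seventh chord).

E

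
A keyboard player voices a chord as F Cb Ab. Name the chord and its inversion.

The distinct note names are F, Cb, Ab. Stacked in thirds they read F–Ab–Cb, which is a diminished triad on F.
F is the root of F diminished; root in the bass means root position (figured bass 5/3).

F diminished, root position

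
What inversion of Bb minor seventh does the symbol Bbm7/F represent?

second inversion

Bbm7/F means Bb minor seventh with F in the bass. F is the fifth of Bb minor seventh (Bb–Db–F–Ab), so this is second inversion.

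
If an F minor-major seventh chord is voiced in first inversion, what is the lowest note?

In first inversion the third is lowest. For F minor-major seventh (F–Ab–C–E) that is Ab.

Ab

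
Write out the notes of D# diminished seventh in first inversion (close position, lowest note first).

The chord tones are D#–F#–A–C. With the third (F#) lowest for first inversion: F#, A, C, D#.

F#, A, C, D#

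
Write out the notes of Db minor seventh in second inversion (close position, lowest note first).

Db minor seventh is Db–Fb–Ab–Cb. Second inversion puts the fifth (Ab) in the bass, with the remaining tones above: Ab, Cb, Db, Fb.

Ab, Cb, Db, Fb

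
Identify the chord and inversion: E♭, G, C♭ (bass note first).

The pitch classes Eb, G, Cb arrange in thirds as Cb–Eb–G: a Cb augmented triad.
The lowest note is Eb, the third of the chord, so this is first inversion (figured bass 6).

Cb augmented, first inversion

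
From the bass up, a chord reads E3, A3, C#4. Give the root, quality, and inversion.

Reducing to letter names: E, A, C#. These stack in thirds as A–C#–E — an A major triad.
With the fifth (E) in the bass, the chord is in second inversion (figured bass 6/4).

A major, second inversion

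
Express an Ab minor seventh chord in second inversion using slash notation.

Abm7/Eb

Second inversion of Ab minor seventh has the fifth (Eb) in the bass. As a slash chord: Abm7/Eb.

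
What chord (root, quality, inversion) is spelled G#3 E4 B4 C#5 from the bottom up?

The pitch classes G#, E, B, C# arrange in thirds as C#–E–G#–B: a C# minor seventh chord.
G# is the fifth of C# minor seventh; fifth in the bass means second inversion (figured bass 4/3).

C# minor seventh, second inversion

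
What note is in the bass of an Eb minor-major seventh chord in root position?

The root of Eb minor-major seventh (Eb–Gb–Bb–D) is Eb; that is the bass in root position.

Eb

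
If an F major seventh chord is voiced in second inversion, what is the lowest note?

C

In second inversion the fifth is lowest. For F major seventh (F–A–C–E) that is C.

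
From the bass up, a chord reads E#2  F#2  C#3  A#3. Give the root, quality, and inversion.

F# major seventh, third inversion

Reducing to letter names: E#, F#, C#, A#. These stack in thirds as F#–A#–C#–E# — an F# major seventh chord.
E# is the seventh of F# major seventh; seventh in the bass means third inversion (figured bass 4/2).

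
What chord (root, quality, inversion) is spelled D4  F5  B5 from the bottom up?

The pitch classes D, F, B arrange in thirds as B–D–F: a B diminished triad.
With the third (D) in the bass, the chord is in first inversion (figured bass 6).

B diminished, first inversion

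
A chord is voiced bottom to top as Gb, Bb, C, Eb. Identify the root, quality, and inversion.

C half-diminished seventh, second inversion

The pitch classes Gb, Bb, C, Eb arrange in thirds as C–Eb–Gb–Bb: a C half-diminished seventh chord.
With the fifth (Gb) in the bass, the chord is in second inversion (figured bass 4/3).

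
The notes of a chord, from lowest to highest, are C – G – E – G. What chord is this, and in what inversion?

Reducing to letter names: C, G, E. These stack in thirds as C–E–G — a C major triad.
C is the root of C major; root in the bass means root position (figured bass 5/3).

C major, root position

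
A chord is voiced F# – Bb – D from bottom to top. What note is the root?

Bb

The distinct letter names are F#, Bb, D. Arranged as a stack of thirds they read Bb–D–F#, so Bb is the root (a Bb augmented triad).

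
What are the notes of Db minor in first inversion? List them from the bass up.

Fb, Ab, Db

Db minor is Db–Fb–Ab. First inversion puts the third (Fb) in the bass, with the remaining tones above: Fb, Ab, Db.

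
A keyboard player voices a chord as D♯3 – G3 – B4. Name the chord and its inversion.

The pitch classes D#, G, B arrange in thirds as G–B–D#: a G augmented triad.
With the fifth (D#) in the bass, the chord is in second inversion (figured bass 6/4).

G augmented, second inversion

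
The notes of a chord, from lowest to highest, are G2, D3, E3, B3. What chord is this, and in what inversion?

E minor seventh, first inversion

Reducing to letter names: G, D, E, B. These stack in thirds as E–G–B–D — an E minor seventh chord.
The lowest note is G, the third of the chord, so this is first inversion (figured bass 6/5).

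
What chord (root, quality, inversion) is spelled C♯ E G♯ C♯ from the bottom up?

C# minor, root position

Reducing to letter names: C#, E, G#. These stack in thirds as C#–E–G# — a C# minor triad.
C# is the root of C# minor; root in the bass means root position (figured bass 5/3).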